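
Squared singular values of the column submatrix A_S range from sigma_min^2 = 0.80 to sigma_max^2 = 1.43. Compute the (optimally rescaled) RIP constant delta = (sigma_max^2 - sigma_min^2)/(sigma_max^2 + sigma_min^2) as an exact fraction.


lambda_max - lambda_min = 1.43 - 0.80 = 0.63.
lambda_max + lambda_min = 1.43 + 0.80 = 2.23.
delta = 0.63/2.23 = 63/223.

63/223


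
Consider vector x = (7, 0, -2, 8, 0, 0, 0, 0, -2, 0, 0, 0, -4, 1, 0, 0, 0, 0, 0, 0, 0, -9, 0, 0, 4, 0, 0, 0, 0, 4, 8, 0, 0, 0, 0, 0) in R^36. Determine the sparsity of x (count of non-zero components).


Non-zero positions: [0, 2, 3, 8, 12, 13, 21, 24, 29, 30].
Sparsity = 10.

10


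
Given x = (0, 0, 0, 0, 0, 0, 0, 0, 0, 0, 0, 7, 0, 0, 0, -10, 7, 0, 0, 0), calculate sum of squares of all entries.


Non-zero entries: [(11, 7), (15, -10), (16, 7)]
Squares: [49, 100, 49]
||x||_2^2 = sum = 198.

198


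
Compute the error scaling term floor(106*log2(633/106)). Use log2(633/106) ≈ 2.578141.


log2(n/k) = log2(633/106) ≈ 2.578141.
k*log2(n/k) ≈ 106*2.578141 = 273.282946.
floor(273.282946) = 273.

273


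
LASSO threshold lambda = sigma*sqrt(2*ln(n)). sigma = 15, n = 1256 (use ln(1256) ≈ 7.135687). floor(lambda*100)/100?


ln(1256) ≈ 7.135687.
2*ln(n) ≈ 14.271374.
sqrt(2*ln(n)) ≈ sqrt(14.271374) ≈ 3.777747.
lambda ≈ 15*3.777747 = 56.666205.
floor(lambda*100)/100 = 56.66.

56.66


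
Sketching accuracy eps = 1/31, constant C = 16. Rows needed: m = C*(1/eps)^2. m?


1/eps = 31.
(1/eps)^2 = 961.
m = 16*961 = 15376.

15376


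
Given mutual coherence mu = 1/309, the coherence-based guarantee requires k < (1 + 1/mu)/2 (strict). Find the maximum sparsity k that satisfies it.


1/mu = 309.
1 + 1/mu = 310.
(1 + 1/mu)/2 = 155 is an integer and the inequality is strict, so k_max = 155 - 1 = 154.

154


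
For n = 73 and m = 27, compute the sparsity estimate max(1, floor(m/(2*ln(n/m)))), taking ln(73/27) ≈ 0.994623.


n/m = 73/27.
ln(n/m) ≈ 0.994623.
2*ln(n/m) ≈ 1.989246.
m/(2*ln(n/m)) ≈ 27/1.989246 ≈ 13.573.
floor = 13.
k_max = max(1, 13) = 13.

13


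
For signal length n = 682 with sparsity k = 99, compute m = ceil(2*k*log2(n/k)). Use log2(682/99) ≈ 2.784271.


log2(n/k) = log2(682/99) ≈ 2.784271.
2*k*log2(n/k) ≈ 2*99*2.784271 = 551.285658.
m = ceil(551.285658) = 552.

552


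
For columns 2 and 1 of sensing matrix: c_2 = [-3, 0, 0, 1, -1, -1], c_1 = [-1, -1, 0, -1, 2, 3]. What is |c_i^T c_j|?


Inner product: -3*-1 + 0*-1 + 0*0 + 1*-1 + -1*2 + -1*3
Products: [3, 0, 0, -1, -2, -3]
Sum = -3.
|dot| = 3.

3


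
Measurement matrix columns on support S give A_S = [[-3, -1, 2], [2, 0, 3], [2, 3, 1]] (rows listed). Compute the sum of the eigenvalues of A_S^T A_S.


Sum of eigenvalues of A_S^T A_S = trace(A_S^T A_S) = sum of squared column norms of A_S.
A_S^T A_S diagonal: [17, 10, 14].
trace = 17 + 10 + 14 = 41.

41


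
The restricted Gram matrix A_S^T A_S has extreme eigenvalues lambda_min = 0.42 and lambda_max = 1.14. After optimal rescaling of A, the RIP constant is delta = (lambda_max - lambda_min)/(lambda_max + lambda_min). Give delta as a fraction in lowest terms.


lambda_max - lambda_min = 1.14 - 0.42 = 0.72.
lambda_max + lambda_min = 1.14 + 0.42 = 1.56.
delta = 0.72/1.56 = 72/156 = 6/13.

6/13


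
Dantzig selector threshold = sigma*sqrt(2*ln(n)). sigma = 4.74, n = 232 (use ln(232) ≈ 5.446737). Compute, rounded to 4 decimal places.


ln(232) ≈ 5.446737.
2*ln(n) ≈ 10.893474.
sqrt(2*ln(n)) ≈ sqrt(10.893474) ≈ 3.300526.
threshold ≈ 4.74*3.300526 = 15.64449324 ≈ 15.6445.

15.6445


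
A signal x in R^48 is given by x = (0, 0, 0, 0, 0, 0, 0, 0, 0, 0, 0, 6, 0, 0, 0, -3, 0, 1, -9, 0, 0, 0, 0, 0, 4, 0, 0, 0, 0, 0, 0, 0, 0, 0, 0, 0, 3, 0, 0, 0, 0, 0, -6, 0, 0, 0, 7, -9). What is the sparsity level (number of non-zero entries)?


Non-zero positions: [11, 15, 17, 18, 24, 36, 42, 46, 47].
Sparsity = 9.

9


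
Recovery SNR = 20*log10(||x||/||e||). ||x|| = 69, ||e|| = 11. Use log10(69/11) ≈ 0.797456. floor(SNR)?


||x||/||e|| = 69/11.
log10(69/11) ≈ 0.797456.
20*log10(||x||/||e||) ≈ 20*0.797456 = 15.94912.
floor(15.94912) = 15.

15


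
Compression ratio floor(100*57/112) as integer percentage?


100*m/n = 100*57/112 ≈ 50.8929.
floor = 50.

50


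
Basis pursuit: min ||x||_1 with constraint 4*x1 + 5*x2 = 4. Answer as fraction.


Axis intercepts:
  x1 = 1, x2 = 0: L1 = 1
  x1 = 0, x2 = 4/5: L1 = 4/5
x* = (0, 4/5)
||x*||_1 = 4/5.

4/5


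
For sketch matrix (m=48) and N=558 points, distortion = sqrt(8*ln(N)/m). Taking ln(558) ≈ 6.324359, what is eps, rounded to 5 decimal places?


ln(558) ≈ 6.324359.
8*ln(N)/m ≈ 8*6.324359/48 ≈ 1.05405983.
eps = sqrt(1.05405983) ≈ 1.0266742 ≈ 1.02667.

1.02667


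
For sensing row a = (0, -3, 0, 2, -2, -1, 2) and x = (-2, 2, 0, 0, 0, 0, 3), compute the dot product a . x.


Non-zero terms: ['0*-2', '-3*2', '2*3']
Products: [0, -6, 6]
y = sum = 0.

0


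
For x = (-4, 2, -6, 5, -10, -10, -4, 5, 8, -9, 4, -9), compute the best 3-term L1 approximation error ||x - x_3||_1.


Sorted |x_i| descending: [10, 10, 9, 9, 8, 6, 5, 5, 4, 4, 4, 2]
Keep top 3: [10, 10, 9]
Tail entries: [9, 8, 6, 5, 5, 4, 4, 4, 2]
L1 error = sum of tail = 47.

47


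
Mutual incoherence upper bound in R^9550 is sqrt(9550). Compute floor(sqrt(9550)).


97^2 = 9409 <= 9550 < 9604 = 98^2, so 97 <= sqrt(9550) < 98.
floor(sqrt(9550)) = 97.

97


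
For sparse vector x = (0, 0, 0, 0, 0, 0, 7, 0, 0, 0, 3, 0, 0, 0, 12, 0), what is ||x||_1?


Non-zero entries: [(6, 7), (10, 3), (14, 12)]
Absolute values: [7, 3, 12]
||x||_1 = sum = 22.

22


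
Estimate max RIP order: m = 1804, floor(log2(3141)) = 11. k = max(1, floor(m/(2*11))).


floor(log2(3141)) = 11.
2*11 = 22.
m/(2*floor(log2(n))) = 1804/22 ≈ 82.0.
floor = 82.
k = max(1, 82) = 82.

82


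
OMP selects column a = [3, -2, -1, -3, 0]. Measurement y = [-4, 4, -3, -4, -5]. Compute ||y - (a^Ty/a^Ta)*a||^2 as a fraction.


a^T a = 23.
a^T y = -5.
coeff = -5/23 = -5/23.
||r||^2 = 1861/23.

1861/23


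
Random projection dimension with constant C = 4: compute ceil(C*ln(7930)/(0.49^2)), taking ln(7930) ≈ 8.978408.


ln(7930) ≈ 8.978408.
eps^2 = 0.49^2 = 0.2401.
C*ln(N)/eps^2 ≈ 4*8.978408/0.2401 ≈ 149.5778.
m = ceil(149.5778) = 150.

150


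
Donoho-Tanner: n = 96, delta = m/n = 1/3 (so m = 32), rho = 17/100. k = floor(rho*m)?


m = 1/3*96 = 32.
rho = 17/100.
rho*m = 17/100*32 = 5.44.
k = floor(5.44) = 5.

5


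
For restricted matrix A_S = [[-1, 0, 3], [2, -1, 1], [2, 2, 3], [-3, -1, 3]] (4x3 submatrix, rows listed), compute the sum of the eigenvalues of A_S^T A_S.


Sum of eigenvalues of A_S^T A_S = trace(A_S^T A_S) = sum of squared column norms of A_S.
A_S^T A_S diagonal: [18, 6, 28].
trace = 18 + 6 + 28 = 52.

52


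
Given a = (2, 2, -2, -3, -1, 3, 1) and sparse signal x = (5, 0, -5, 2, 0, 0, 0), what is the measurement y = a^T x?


Non-zero terms: ['2*5', '-2*-5', '-3*2']
Products: [10, 10, -6]
y = sum = 14.

14


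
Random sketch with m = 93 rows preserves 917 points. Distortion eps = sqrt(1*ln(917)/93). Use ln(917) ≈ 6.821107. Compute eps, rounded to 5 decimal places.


ln(917) ≈ 6.821107.
1*ln(N)/m ≈ 1*6.821107/93 ≈ 0.07334524.
eps = sqrt(0.07334524) ≈ 0.2708233 ≈ 0.27082.

0.27082


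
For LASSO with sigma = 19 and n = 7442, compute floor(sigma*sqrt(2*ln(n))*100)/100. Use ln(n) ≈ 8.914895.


ln(7442) ≈ 8.914895.
2*ln(n) ≈ 17.82979.
sqrt(2*ln(n)) ≈ sqrt(17.82979) ≈ 4.222534.
lambda ≈ 19*4.222534 = 80.228146.
floor(lambda*100)/100 = 80.22.

80.22


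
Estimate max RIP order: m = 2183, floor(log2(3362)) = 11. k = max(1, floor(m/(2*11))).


floor(log2(3362)) = 11.
2*11 = 22.
m/(2*floor(log2(n))) = 2183/22 ≈ 99.2273.
floor = 99.
k = max(1, 99) = 99.

99


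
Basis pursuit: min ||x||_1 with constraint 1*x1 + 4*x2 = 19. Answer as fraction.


Axis intercepts:
  x1 = 19, x2 = 0: L1 = 19
  x1 = 0, x2 = 19/4: L1 = 19/4
x* = (0, 19/4)
||x*||_1 = 19/4.

19/4


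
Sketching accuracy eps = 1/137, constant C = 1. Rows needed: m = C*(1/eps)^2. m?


1/eps = 137.
(1/eps)^2 = 18769.
m = 1*18769 = 18769.

18769


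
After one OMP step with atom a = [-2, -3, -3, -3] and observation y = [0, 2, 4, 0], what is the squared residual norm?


a^T a = 31.
a^T y = -18.
coeff = -18/31 = -18/31.
||r||^2 = 296/31.

296/31


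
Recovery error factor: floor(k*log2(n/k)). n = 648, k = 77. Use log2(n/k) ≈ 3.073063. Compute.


log2(n/k) = log2(648/77) ≈ 3.073063.
k*log2(n/k) ≈ 77*3.073063 = 236.625851.
floor(236.625851) = 236.

236


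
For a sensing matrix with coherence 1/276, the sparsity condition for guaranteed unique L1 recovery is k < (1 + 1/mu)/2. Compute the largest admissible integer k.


1/mu = 276.
1 + 1/mu = 277.
(1 + 1/mu)/2 = 138.5 is not an integer, so k_max = floor(138.5) = 138.

138


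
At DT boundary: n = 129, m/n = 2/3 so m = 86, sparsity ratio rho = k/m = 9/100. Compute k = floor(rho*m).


m = 2/3*129 = 86.
rho = 9/100.
rho*m = 9/100*86 = 7.74.
k = floor(7.74) = 7.

7


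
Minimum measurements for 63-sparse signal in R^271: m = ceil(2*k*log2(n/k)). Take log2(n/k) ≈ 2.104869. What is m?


log2(n/k) = log2(271/63) ≈ 2.104869.
2*k*log2(n/k) ≈ 2*63*2.104869 = 265.213494.
m = ceil(265.213494) = 266.

266


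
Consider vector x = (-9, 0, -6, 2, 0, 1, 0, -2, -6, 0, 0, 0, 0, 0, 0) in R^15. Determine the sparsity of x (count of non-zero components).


Non-zero positions: [0, 2, 3, 5, 7, 8].
Sparsity = 6.

6


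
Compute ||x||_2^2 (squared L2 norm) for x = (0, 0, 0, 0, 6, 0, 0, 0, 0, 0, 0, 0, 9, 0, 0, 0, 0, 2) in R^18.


Non-zero entries: [(4, 6), (12, 9), (17, 2)]
Squares: [36, 81, 4]
||x||_2^2 = sum = 121.

121


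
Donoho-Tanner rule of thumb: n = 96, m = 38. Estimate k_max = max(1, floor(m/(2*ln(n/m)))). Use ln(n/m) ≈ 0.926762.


n/m = 96/38 = 48/19.
ln(n/m) ≈ 0.926762.
2*ln(n/m) ≈ 1.853524.
m/(2*ln(n/m)) ≈ 38/1.853524 ≈ 20.5015.
floor = 20.
k_max = max(1, 20) = 20.

20


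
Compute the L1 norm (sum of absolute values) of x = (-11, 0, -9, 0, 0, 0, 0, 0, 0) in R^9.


Non-zero entries: [(0, -11), (2, -9)]
Absolute values: [11, 9]
||x||_1 = sum = 20.

20


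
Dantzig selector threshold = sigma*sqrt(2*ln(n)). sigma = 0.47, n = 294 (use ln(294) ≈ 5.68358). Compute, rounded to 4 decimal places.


ln(294) ≈ 5.68358.
2*ln(n) ≈ 11.36716.
sqrt(2*ln(n)) ≈ sqrt(11.36716) ≈ 3.371522.
threshold ≈ 0.47*3.371522 = 1.58461534 ≈ 1.5846.

1.5846


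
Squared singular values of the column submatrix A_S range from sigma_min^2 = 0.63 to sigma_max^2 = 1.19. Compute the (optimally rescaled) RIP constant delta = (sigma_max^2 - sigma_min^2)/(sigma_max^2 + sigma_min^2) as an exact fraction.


lambda_max - lambda_min = 1.19 - 0.63 = 0.56.
lambda_max + lambda_min = 1.19 + 0.63 = 1.82.
delta = 0.56/1.82 = 56/182 = 4/13.

4/13


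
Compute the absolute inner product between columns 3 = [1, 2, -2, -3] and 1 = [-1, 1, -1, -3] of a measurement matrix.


Inner product: 1*-1 + 2*1 + -2*-1 + -3*-3
Products: [-1, 2, 2, 9]
Sum = 12.
|dot| = 12.

12


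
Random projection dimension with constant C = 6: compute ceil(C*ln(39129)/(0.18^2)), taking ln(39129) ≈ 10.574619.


ln(39129) ≈ 10.574619.
eps^2 = 0.18^2 = 0.0324.
C*ln(N)/eps^2 ≈ 6*10.574619/0.0324 ≈ 1958.2628.
m = ceil(1958.2628) = 1959.

1959


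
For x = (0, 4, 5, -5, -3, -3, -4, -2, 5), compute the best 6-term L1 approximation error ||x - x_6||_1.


Sorted |x_i| descending: [5, 5, 5, 4, 4, 3, 3, 2, 0]
Keep top 6: [5, 5, 5, 4, 4, 3]
Tail entries: [3, 2, 0]
L1 error = sum of tail = 5.

5


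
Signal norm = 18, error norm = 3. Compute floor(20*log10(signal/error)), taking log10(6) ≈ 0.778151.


||x||/||e|| = 18/3 = 6.
log10(6) ≈ 0.778151.
20*log10(||x||/||e||) ≈ 20*0.778151 = 15.56302.
floor(15.56302) = 15.

15


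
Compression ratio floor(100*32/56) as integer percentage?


100*m/n = 100*32/56 ≈ 57.1429.
floor = 57.

57


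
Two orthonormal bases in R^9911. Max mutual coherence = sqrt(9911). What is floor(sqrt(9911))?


99^2 = 9801 <= 9911 < 10000 = 100^2, so 99 <= sqrt(9911) < 100.
floor(sqrt(9911)) = 99.

99


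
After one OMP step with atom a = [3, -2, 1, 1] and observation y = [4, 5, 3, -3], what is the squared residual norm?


a^T a = 15.
a^T y = 2.
coeff = 2/15 = 2/15.
||r||^2 = 881/15.

881/15


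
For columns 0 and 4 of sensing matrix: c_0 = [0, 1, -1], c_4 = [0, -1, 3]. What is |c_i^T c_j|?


Inner product: 0*0 + 1*-1 + -1*3
Products: [0, -1, -3]
Sum = -4.
|dot| = 4.

4


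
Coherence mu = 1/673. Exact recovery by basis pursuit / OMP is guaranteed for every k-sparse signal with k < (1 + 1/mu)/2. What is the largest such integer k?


1/mu = 673.
1 + 1/mu = 674.
(1 + 1/mu)/2 = 337 is an integer and the inequality is strict, so k_max = 337 - 1 = 336.

336


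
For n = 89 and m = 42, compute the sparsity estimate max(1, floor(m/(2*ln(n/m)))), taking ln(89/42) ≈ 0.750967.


n/m = 89/42.
ln(n/m) ≈ 0.750967.
2*ln(n/m) ≈ 1.501934.
m/(2*ln(n/m)) ≈ 42/1.501934 ≈ 27.9639.
floor = 27.
k_max = max(1, 27) = 27.

27


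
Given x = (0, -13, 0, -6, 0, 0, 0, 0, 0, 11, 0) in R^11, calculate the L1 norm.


Non-zero entries: [(1, -13), (3, -6), (9, 11)]
Absolute values: [13, 6, 11]
||x||_1 = sum = 30.

30


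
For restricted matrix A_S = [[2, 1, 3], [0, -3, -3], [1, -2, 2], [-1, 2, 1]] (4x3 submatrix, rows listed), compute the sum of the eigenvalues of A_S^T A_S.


Sum of eigenvalues of A_S^T A_S = trace(A_S^T A_S) = sum of squared column norms of A_S.
A_S^T A_S diagonal: [6, 18, 23].
trace = 6 + 18 + 23 = 47.

47


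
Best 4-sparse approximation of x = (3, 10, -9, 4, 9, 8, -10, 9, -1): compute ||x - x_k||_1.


Sorted |x_i| descending: [10, 10, 9, 9, 9, 8, 4, 3, 1]
Keep top 4: [10, 10, 9, 9]
Tail entries: [9, 8, 4, 3, 1]
L1 error = sum of tail = 25.

25


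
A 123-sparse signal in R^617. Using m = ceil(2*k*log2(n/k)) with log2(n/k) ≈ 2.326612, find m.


log2(n/k) = log2(617/123) ≈ 2.326612.
2*k*log2(n/k) ≈ 2*123*2.326612 = 572.346552.
m = ceil(572.346552) = 573.

573


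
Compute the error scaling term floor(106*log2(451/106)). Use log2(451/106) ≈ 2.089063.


log2(n/k) = log2(451/106) ≈ 2.089063.
k*log2(n/k) ≈ 106*2.089063 = 221.440678.
floor(221.440678) = 221.

221


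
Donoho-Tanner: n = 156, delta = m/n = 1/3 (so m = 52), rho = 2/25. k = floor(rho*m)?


m = 1/3*156 = 52.
rho = 2/25.
rho*m = 2/25*52 = 4.16.
k = floor(4.16) = 4.

4


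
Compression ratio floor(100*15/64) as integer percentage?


100*m/n = 100*15/64 ≈ 23.4375.
floor = 23.

23


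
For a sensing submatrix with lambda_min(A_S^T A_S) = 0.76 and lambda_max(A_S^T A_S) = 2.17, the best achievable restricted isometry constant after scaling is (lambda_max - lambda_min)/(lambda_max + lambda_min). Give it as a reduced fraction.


lambda_max - lambda_min = 2.17 - 0.76 = 1.41.
lambda_max + lambda_min = 2.17 + 0.76 = 2.93.
delta = 1.41/2.93 = 141/293.

141/293


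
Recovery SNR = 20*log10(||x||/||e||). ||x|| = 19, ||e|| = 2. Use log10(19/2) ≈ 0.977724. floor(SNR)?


||x||/||e|| = 19/2.
log10(19/2) ≈ 0.977724.
20*log10(||x||/||e||) ≈ 20*0.977724 = 19.55448.
floor(19.55448) = 19.

19


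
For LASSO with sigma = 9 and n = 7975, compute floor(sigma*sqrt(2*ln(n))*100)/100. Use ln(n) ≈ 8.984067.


ln(7975) ≈ 8.984067.
2*ln(n) ≈ 17.968134.
sqrt(2*ln(n)) ≈ sqrt(17.968134) ≈ 4.238884.
lambda ≈ 9*4.238884 = 38.149956.
floor(lambda*100)/100 = 38.14.

38.14


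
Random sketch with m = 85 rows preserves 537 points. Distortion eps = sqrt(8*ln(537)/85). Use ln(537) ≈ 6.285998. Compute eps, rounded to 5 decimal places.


ln(537) ≈ 6.285998.
8*ln(N)/m ≈ 8*6.285998/85 ≈ 0.59162334.
eps = sqrt(0.59162334) ≈ 0.7691706 ≈ 0.76917.

0.76917


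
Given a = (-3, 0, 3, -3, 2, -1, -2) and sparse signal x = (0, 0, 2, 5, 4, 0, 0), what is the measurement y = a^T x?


Non-zero terms: ['3*2', '-3*5', '2*4']
Products: [6, -15, 8]
y = sum = -1.

-1


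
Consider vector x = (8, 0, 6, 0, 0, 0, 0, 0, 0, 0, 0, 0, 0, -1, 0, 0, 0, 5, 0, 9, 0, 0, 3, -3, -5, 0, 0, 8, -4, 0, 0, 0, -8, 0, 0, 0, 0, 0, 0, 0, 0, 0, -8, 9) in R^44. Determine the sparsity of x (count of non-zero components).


Non-zero positions: [0, 2, 13, 17, 19, 22, 23, 24, 27, 28, 32, 42, 43].
Sparsity = 13.

13


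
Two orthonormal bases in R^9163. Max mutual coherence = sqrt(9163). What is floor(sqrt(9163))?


95^2 = 9025 <= 9163 < 9216 = 96^2, so 95 <= sqrt(9163) < 96.
floor(sqrt(9163)) = 95.

95


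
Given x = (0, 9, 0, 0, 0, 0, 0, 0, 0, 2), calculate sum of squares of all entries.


Non-zero entries: [(1, 9), (9, 2)]
Squares: [81, 4]
||x||_2^2 = sum = 85.

85


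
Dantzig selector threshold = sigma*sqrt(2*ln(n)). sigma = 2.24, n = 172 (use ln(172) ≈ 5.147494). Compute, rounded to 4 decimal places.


ln(172) ≈ 5.147494.
2*ln(n) ≈ 10.294988.
sqrt(2*ln(n)) ≈ sqrt(10.294988) ≈ 3.20858.
threshold ≈ 2.24*3.20858 = 7.1872192 ≈ 7.1872.

7.1872


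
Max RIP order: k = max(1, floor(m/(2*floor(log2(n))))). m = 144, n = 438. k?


floor(log2(438)) = 8.
2*8 = 16.
m/(2*floor(log2(n))) = 144/16 ≈ 9.0.
floor = 9.
k = max(1, 9) = 9.

9


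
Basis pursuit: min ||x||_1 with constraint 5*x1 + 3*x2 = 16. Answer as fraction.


Axis intercepts:
  x1 = 16/5, x2 = 0: L1 = 16/5
  x1 = 0, x2 = 16/3: L1 = 16/3
x* = (16/5, 0)
||x*||_1 = 16/5.

16/5


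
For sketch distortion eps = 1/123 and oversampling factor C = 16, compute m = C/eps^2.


1/eps = 123.
(1/eps)^2 = 15129.
m = 16*15129 = 242064.

242064


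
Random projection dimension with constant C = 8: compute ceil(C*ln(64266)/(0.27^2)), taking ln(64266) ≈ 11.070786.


ln(64266) ≈ 11.070786.
eps^2 = 0.27^2 = 0.0729.
C*ln(N)/eps^2 ≈ 8*11.070786/0.0729 ≈ 1214.9011.
m = ceil(1214.9011) = 1215.

1215


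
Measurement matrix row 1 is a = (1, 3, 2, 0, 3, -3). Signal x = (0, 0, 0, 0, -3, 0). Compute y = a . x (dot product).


Non-zero terms: ['3*-3']
Products: [-9]
y = sum = -9.

-9


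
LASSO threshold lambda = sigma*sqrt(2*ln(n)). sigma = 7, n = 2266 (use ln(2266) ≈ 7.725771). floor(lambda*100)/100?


ln(2266) ≈ 7.725771.
2*ln(n) ≈ 15.451542.
sqrt(2*ln(n)) ≈ sqrt(15.451542) ≈ 3.930845.
lambda ≈ 7*3.930845 = 27.515915.
floor(lambda*100)/100 = 27.51.

27.51


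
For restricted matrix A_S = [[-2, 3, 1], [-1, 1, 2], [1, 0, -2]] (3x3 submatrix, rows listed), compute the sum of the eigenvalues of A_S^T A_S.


Sum of eigenvalues of A_S^T A_S = trace(A_S^T A_S) = sum of squared column norms of A_S.
A_S^T A_S diagonal: [6, 10, 9].
trace = 6 + 10 + 9 = 25.

25


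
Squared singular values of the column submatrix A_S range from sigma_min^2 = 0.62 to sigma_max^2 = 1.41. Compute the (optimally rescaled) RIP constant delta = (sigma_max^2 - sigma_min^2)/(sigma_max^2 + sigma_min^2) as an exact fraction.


lambda_max - lambda_min = 1.41 - 0.62 = 0.79.
lambda_max + lambda_min = 1.41 + 0.62 = 2.03.
delta = 0.79/2.03 = 79/203.

79/203


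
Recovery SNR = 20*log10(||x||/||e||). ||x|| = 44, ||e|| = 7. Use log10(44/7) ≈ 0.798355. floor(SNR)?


||x||/||e|| = 44/7.
log10(44/7) ≈ 0.798355.
20*log10(||x||/||e||) ≈ 20*0.798355 = 15.9671.
floor(15.9671) = 15.

15


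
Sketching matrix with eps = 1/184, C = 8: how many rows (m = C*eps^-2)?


1/eps = 184.
(1/eps)^2 = 33856.
m = 8*33856 = 270848.

270848


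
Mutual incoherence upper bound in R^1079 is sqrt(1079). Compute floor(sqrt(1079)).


32^2 = 1024 <= 1079 < 1089 = 33^2, so 32 <= sqrt(1079) < 33.
floor(sqrt(1079)) = 32.

32


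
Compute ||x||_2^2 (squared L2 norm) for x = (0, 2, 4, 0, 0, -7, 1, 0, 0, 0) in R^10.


Non-zero entries: [(1, 2), (2, 4), (5, -7), (6, 1)]
Squares: [4, 16, 49, 1]
||x||_2^2 = sum = 70.

70


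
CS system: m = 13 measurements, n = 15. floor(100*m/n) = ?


100*m/n = 100*13/15 ≈ 86.6667.
floor = 86.

86


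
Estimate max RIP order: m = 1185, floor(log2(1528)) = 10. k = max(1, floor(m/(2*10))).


floor(log2(1528)) = 10.
2*10 = 20.
m/(2*floor(log2(n))) = 1185/20 ≈ 59.25.
floor = 59.
k = max(1, 59) = 59.

59


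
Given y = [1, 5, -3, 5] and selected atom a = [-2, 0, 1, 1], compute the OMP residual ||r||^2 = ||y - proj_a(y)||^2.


a^T a = 6.
a^T y = 0.
coeff = 0/6 = 0.
||r||^2 = 60.

60


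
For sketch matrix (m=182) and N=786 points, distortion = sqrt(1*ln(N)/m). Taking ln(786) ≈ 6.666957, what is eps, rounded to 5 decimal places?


ln(786) ≈ 6.666957.
1*ln(N)/m ≈ 1*6.666957/182 ≈ 0.03663163.
eps = sqrt(0.03663163) ≈ 0.1913939 ≈ 0.19139.

0.19139


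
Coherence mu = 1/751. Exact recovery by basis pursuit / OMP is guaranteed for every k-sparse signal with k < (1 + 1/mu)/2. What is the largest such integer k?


1/mu = 751.
1 + 1/mu = 752.
(1 + 1/mu)/2 = 376 is an integer and the inequality is strict, so k_max = 376 - 1 = 375.

375


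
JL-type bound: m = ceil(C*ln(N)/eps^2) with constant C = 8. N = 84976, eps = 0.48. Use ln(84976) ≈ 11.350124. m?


ln(84976) ≈ 11.350124.
eps^2 = 0.48^2 = 0.2304.
C*ln(N)/eps^2 ≈ 8*11.350124/0.2304 ≈ 394.1015.
m = ceil(394.1015) = 395.

395


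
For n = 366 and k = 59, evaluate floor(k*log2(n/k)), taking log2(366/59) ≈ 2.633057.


log2(n/k) = log2(366/59) ≈ 2.633057.
k*log2(n/k) ≈ 59*2.633057 = 155.350363.
floor(155.350363) = 155.

155


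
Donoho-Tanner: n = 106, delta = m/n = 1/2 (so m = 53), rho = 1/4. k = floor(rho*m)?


m = 1/2*106 = 53.
rho = 1/4.
rho*m = 1/4*53 = 13.25.
k = floor(13.25) = 13.

13


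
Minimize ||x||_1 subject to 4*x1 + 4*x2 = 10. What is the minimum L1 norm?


Axis intercepts:
  x1 = 5/2, x2 = 0: L1 = 5/2
  x1 = 0, x2 = 5/2: L1 = 5/2
x* = (5/2, 0)
||x*||_1 = 5/2.

5/2


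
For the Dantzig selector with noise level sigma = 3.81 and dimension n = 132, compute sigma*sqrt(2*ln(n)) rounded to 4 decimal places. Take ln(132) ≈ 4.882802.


ln(132) ≈ 4.882802.
2*ln(n) ≈ 9.765604.
sqrt(2*ln(n)) ≈ sqrt(9.765604) ≈ 3.124997.
threshold ≈ 3.81*3.124997 = 11.90623857 ≈ 11.9062.

11.9062


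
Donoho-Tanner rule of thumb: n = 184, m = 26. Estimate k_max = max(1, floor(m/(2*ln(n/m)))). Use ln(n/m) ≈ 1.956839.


n/m = 184/26 = 92/13.
ln(n/m) ≈ 1.956839.
2*ln(n/m) ≈ 3.913678.
m/(2*ln(n/m)) ≈ 26/3.913678 ≈ 6.6434.
floor = 6.
k_max = max(1, 6) = 6.

6


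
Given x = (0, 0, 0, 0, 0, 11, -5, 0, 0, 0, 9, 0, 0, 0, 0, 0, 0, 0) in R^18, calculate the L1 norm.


Non-zero entries: [(5, 11), (6, -5), (10, 9)]
Absolute values: [11, 5, 9]
||x||_1 = sum = 25.

25


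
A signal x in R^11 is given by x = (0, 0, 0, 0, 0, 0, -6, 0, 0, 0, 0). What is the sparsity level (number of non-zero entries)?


Non-zero positions: [6].
Sparsity = 1.

1


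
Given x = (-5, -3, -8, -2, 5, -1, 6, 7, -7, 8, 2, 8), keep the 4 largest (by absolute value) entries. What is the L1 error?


Sorted |x_i| descending: [8, 8, 8, 7, 7, 6, 5, 5, 3, 2, 2, 1]
Keep top 4: [8, 8, 8, 7]
Tail entries: [7, 6, 5, 5, 3, 2, 2, 1]
L1 error = sum of tail = 31.

31


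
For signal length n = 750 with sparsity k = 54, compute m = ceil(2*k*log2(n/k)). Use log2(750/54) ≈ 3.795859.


log2(n/k) = log2(750/54) ≈ 3.795859.
2*k*log2(n/k) ≈ 2*54*3.795859 = 409.952772.
m = ceil(409.952772) = 410.

410


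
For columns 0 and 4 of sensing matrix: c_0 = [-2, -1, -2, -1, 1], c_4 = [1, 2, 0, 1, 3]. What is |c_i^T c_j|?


Inner product: -2*1 + -1*2 + -2*0 + -1*1 + 1*3
Products: [-2, -2, 0, -1, 3]
Sum = -2.
|dot| = 2.

2


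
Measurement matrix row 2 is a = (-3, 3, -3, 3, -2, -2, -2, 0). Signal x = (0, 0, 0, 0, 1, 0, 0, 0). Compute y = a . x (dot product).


Non-zero terms: ['-2*1']
Products: [-2]
y = sum = -2.

-2


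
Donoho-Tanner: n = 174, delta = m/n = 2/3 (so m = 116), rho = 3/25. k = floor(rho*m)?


m = 2/3*174 = 116.
rho = 3/25.
rho*m = 3/25*116 = 13.92.
k = floor(13.92) = 13.

13


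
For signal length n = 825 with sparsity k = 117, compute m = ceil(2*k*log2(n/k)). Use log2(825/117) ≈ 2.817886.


log2(n/k) = log2(825/117) ≈ 2.817886.
2*k*log2(n/k) ≈ 2*117*2.817886 = 659.385324.
m = ceil(659.385324) = 660.

660


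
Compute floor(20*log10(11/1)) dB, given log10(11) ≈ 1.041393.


||x||/||e|| = 11/1 = 11.
log10(11) ≈ 1.041393.
20*log10(||x||/||e||) ≈ 20*1.041393 = 20.82786.
floor(20.82786) = 20.

20


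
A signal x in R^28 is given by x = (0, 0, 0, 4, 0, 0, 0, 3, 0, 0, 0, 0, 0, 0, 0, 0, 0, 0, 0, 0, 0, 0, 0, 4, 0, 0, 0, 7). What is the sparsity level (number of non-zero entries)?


Non-zero positions: [3, 7, 23, 27].
Sparsity = 4.

4


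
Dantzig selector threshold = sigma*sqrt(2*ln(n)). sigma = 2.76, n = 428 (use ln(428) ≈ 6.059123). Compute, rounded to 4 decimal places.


ln(428) ≈ 6.059123.
2*ln(n) ≈ 12.118246.
sqrt(2*ln(n)) ≈ sqrt(12.118246) ≈ 3.481127.
threshold ≈ 2.76*3.481127 = 9.60791052 ≈ 9.6079.

9.6079


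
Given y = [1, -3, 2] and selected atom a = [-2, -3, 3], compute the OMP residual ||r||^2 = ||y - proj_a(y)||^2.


a^T a = 22.
a^T y = 13.
coeff = 13/22 = 13/22.
||r||^2 = 139/22.

139/22


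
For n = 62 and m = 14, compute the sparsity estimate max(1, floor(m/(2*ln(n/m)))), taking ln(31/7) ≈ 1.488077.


n/m = 62/14 = 31/7.
ln(n/m) ≈ 1.488077.
2*ln(n/m) ≈ 2.976154.
m/(2*ln(n/m)) ≈ 14/2.976154 ≈ 4.7041.
floor = 4.
k_max = max(1, 4) = 4.

4


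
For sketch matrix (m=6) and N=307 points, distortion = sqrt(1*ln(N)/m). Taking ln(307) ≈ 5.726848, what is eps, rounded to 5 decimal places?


ln(307) ≈ 5.726848.
1*ln(N)/m ≈ 1*5.726848/6 ≈ 0.95447467.
eps = sqrt(0.95447467) ≈ 0.9769722 ≈ 0.97697.

0.97697


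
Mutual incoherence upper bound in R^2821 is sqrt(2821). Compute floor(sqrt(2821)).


53^2 = 2809 <= 2821 < 2916 = 54^2, so 53 <= sqrt(2821) < 54.
floor(sqrt(2821)) = 53.

53


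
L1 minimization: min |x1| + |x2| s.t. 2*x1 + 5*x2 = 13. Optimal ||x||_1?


Axis intercepts:
  x1 = 13/2, x2 = 0: L1 = 13/2
  x1 = 0, x2 = 13/5: L1 = 13/5
x* = (0, 13/5)
||x*||_1 = 13/5.

13/5


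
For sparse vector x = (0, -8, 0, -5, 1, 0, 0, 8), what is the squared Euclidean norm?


Non-zero entries: [(1, -8), (3, -5), (4, 1), (7, 8)]
Squares: [64, 25, 1, 64]
||x||_2^2 = sum = 154.

154


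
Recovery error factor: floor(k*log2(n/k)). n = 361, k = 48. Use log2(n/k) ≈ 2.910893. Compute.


log2(n/k) = log2(361/48) ≈ 2.910893.
k*log2(n/k) ≈ 48*2.910893 = 139.722864.
floor(139.722864) = 139.

139


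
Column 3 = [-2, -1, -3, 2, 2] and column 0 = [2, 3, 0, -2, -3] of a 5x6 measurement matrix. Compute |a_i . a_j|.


Inner product: -2*2 + -1*3 + -3*0 + 2*-2 + 2*-3
Products: [-4, -3, 0, -4, -6]
Sum = -17.
|dot| = 17.

17


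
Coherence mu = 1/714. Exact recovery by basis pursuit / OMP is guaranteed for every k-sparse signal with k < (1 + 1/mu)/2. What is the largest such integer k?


1/mu = 714.
1 + 1/mu = 715.
(1 + 1/mu)/2 = 357.5 is not an integer, so k_max = floor(357.5) = 357.

357


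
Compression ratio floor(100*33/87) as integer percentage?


100*m/n = 100*33/87 ≈ 37.931.
floor = 37.

37


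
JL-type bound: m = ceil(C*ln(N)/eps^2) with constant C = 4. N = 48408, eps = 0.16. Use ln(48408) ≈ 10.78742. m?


ln(48408) ≈ 10.78742.
eps^2 = 0.16^2 = 0.0256.
C*ln(N)/eps^2 ≈ 4*10.78742/0.0256 ≈ 1685.5344.
m = ceil(1685.5344) = 1686.

1686


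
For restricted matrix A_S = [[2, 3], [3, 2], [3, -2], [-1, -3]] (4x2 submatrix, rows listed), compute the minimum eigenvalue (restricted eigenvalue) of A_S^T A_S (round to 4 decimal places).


A_S^T A_S = [[23, 9], [9, 26]].
trace = 49.
det = 517.
disc = trace^2 - 4*det = 2401 - 4*517 = 333.
sqrt(333) ≈ 18.248288.
lam_min = (49 - sqrt(333))/2 ≈ (49 - 18.248288)/2 = 15.375856 ≈ 15.3759.

15.3759


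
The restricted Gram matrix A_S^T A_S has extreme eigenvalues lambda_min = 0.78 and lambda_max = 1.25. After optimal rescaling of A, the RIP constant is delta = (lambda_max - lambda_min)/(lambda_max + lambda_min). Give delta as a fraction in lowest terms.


lambda_max - lambda_min = 1.25 - 0.78 = 0.47.
lambda_max + lambda_min = 1.25 + 0.78 = 2.03.
delta = 0.47/2.03 = 47/203.

47/203


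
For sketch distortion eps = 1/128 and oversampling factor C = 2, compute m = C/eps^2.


1/eps = 128.
(1/eps)^2 = 16384.
m = 2*16384 = 32768.

32768


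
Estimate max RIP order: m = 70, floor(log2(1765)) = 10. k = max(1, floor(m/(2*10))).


floor(log2(1765)) = 10.
2*10 = 20.
m/(2*floor(log2(n))) = 70/20 ≈ 3.5.
floor = 3.
k = max(1, 3) = 3.

3


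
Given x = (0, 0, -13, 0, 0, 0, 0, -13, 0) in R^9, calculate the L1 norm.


Non-zero entries: [(2, -13), (7, -13)]
Absolute values: [13, 13]
||x||_1 = sum = 26.

26


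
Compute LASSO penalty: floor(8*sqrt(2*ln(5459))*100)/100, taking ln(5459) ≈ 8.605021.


ln(5459) ≈ 8.605021.
2*ln(n) ≈ 17.210042.
sqrt(2*ln(n)) ≈ sqrt(17.210042) ≈ 4.148499.
lambda ≈ 8*4.148499 = 33.187992.
floor(lambda*100)/100 = 33.18.

33.18


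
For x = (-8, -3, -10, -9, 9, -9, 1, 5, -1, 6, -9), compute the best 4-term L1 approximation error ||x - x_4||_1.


Sorted |x_i| descending: [10, 9, 9, 9, 9, 8, 6, 5, 3, 1, 1]
Keep top 4: [10, 9, 9, 9]
Tail entries: [9, 8, 6, 5, 3, 1, 1]
L1 error = sum of tail = 33.

33


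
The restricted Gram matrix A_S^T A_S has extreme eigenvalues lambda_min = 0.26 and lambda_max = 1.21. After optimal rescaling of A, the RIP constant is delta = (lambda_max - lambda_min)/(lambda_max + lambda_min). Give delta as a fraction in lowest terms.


lambda_max - lambda_min = 1.21 - 0.26 = 0.95.
lambda_max + lambda_min = 1.21 + 0.26 = 1.47.
delta = 0.95/1.47 = 95/147.

95/147


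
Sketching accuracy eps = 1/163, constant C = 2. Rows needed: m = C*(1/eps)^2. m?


1/eps = 163.
(1/eps)^2 = 26569.
m = 2*26569 = 53138.

53138


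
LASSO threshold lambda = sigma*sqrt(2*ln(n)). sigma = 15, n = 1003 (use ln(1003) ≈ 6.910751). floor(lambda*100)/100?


ln(1003) ≈ 6.910751.
2*ln(n) ≈ 13.821502.
sqrt(2*ln(n)) ≈ sqrt(13.821502) ≈ 3.717728.
lambda ≈ 15*3.717728 = 55.76592.
floor(lambda*100)/100 = 55.76.

55.76


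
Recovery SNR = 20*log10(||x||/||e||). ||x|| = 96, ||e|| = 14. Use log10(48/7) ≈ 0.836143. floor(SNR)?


||x||/||e|| = 96/14 = 48/7.
log10(48/7) ≈ 0.836143.
20*log10(||x||/||e||) ≈ 20*0.836143 = 16.72286.
floor(16.72286) = 16.

16


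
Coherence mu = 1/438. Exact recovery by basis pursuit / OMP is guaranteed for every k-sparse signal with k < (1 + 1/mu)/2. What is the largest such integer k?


1/mu = 438.
1 + 1/mu = 439.
(1 + 1/mu)/2 = 219.5 is not an integer, so k_max = floor(219.5) = 219.

219


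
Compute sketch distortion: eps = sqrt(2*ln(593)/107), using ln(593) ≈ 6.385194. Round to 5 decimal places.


ln(593) ≈ 6.385194.
2*ln(N)/m ≈ 2*6.385194/107 ≈ 0.11934942.
eps = sqrt(0.11934942) ≈ 0.3454699 ≈ 0.34547.

0.34547


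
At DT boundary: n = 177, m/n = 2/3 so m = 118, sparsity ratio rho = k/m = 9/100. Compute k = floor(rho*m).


m = 2/3*177 = 118.
rho = 9/100.
rho*m = 9/100*118 = 10.62.
k = floor(10.62) = 10.

10


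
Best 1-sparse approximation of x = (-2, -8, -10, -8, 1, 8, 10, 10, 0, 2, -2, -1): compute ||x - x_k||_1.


Sorted |x_i| descending: [10, 10, 10, 8, 8, 8, 2, 2, 2, 1, 1, 0]
Keep top 1: [10]
Tail entries: [10, 10, 8, 8, 8, 2, 2, 2, 1, 1, 0]
L1 error = sum of tail = 52.

52


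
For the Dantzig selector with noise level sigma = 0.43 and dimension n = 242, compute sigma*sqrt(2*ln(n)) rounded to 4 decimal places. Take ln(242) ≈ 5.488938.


ln(242) ≈ 5.488938.
2*ln(n) ≈ 10.977876.
sqrt(2*ln(n)) ≈ sqrt(10.977876) ≈ 3.313288.
threshold ≈ 0.43*3.313288 = 1.42471384 ≈ 1.4247.

1.4247


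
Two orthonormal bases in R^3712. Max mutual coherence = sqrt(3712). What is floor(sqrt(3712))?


60^2 = 3600 <= 3712 < 3721 = 61^2, so 60 <= sqrt(3712) < 61.
floor(sqrt(3712)) = 60.

60


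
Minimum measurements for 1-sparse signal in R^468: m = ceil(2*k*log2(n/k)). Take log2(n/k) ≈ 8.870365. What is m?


log2(n/k) = log2(468/1) ≈ 8.870365.
2*k*log2(n/k) ≈ 2*1*8.870365 = 17.74073.
m = ceil(17.74073) = 18.

18


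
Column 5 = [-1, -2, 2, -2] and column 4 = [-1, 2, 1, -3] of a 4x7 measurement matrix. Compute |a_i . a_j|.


Inner product: -1*-1 + -2*2 + 2*1 + -2*-3
Products: [1, -4, 2, 6]
Sum = 5.
|dot| = 5.

5


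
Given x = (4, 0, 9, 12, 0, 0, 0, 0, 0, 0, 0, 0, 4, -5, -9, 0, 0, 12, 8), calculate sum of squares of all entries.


Non-zero entries: [(0, 4), (2, 9), (3, 12), (12, 4), (13, -5), (14, -9), (17, 12), (18, 8)]
Squares: [16, 81, 144, 16, 25, 81, 144, 64]
||x||_2^2 = sum = 571.

571


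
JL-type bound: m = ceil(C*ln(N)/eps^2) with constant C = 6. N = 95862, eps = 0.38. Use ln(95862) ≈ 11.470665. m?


ln(95862) ≈ 11.470665.
eps^2 = 0.38^2 = 0.1444.
C*ln(N)/eps^2 ≈ 6*11.470665/0.1444 ≈ 476.6204.
m = ceil(476.6204) = 477.

477


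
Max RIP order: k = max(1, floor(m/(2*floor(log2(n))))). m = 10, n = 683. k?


floor(log2(683)) = 9.
2*9 = 18.
m/(2*floor(log2(n))) = 10/18 ≈ 0.5556.
floor = 0.
k = max(1, 0) = 1.

1


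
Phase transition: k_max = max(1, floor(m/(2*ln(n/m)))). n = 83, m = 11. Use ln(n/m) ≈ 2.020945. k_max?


n/m = 83/11.
ln(n/m) ≈ 2.020945.
2*ln(n/m) ≈ 4.04189.
m/(2*ln(n/m)) ≈ 11/4.04189 ≈ 2.7215.
floor = 2.
k_max = max(1, 2) = 2.

2


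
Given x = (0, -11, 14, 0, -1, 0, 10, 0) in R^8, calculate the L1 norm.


Non-zero entries: [(1, -11), (2, 14), (4, -1), (6, 10)]
Absolute values: [11, 14, 1, 10]
||x||_1 = sum = 36.

36


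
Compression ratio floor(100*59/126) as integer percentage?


100*m/n = 100*59/126 ≈ 46.8254.
floor = 46.

46


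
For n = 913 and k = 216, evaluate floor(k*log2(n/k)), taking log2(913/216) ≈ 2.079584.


log2(n/k) = log2(913/216) ≈ 2.079584.
k*log2(n/k) ≈ 216*2.079584 = 449.190144.
floor(449.190144) = 449.

449


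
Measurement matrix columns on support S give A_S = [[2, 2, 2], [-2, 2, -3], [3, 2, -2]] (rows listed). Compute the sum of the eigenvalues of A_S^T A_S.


Sum of eigenvalues of A_S^T A_S = trace(A_S^T A_S) = sum of squared column norms of A_S.
A_S^T A_S diagonal: [17, 12, 17].
trace = 17 + 12 + 17 = 46.

46


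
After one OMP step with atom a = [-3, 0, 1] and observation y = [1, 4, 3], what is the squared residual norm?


a^T a = 10.
a^T y = 0.
coeff = 0/10 = 0.
||r||^2 = 26.

26


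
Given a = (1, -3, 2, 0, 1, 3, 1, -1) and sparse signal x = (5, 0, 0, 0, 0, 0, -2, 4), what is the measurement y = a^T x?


Non-zero terms: ['1*5', '1*-2', '-1*4']
Products: [5, -2, -4]
y = sum = -1.

-1


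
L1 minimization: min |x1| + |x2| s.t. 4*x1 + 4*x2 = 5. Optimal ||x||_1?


Axis intercepts:
  x1 = 5/4, x2 = 0: L1 = 5/4
  x1 = 0, x2 = 5/4: L1 = 5/4
x* = (5/4, 0)
||x*||_1 = 5/4.

5/4


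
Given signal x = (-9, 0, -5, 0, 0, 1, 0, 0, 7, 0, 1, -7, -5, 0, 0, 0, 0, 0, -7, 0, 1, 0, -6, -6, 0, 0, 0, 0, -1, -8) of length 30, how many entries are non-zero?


Non-zero positions: [0, 2, 5, 8, 10, 11, 12, 18, 20, 22, 23, 28, 29].
Sparsity = 13.

13


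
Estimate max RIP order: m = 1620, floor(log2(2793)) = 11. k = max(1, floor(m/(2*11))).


floor(log2(2793)) = 11.
2*11 = 22.
m/(2*floor(log2(n))) = 1620/22 ≈ 73.6364.
floor = 73.
k = max(1, 73) = 73.

73


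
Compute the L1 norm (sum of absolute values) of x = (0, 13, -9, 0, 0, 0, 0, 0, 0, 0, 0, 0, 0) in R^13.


Non-zero entries: [(1, 13), (2, -9)]
Absolute values: [13, 9]
||x||_1 = sum = 22.

22


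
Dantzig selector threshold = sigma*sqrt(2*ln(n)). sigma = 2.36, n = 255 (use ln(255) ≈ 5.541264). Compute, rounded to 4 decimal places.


ln(255) ≈ 5.541264.
2*ln(n) ≈ 11.082528.
sqrt(2*ln(n)) ≈ sqrt(11.082528) ≈ 3.329043.
threshold ≈ 2.36*3.329043 = 7.85654148 ≈ 7.8565.

7.8565


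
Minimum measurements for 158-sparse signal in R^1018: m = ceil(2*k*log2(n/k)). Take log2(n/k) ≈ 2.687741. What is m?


log2(n/k) = log2(1018/158) ≈ 2.687741.
2*k*log2(n/k) ≈ 2*158*2.687741 = 849.326156.
m = ceil(849.326156) = 850.

850


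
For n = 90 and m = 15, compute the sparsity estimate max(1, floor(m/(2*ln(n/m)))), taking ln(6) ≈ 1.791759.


n/m = 90/15 = 6.
ln(n/m) ≈ 1.791759.
2*ln(n/m) ≈ 3.583518.
m/(2*ln(n/m)) ≈ 15/3.583518 ≈ 4.1858.
floor = 4.
k_max = max(1, 4) = 4.

4


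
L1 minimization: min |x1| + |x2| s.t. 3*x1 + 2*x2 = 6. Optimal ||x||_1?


Axis intercepts:
  x1 = 2, x2 = 0: L1 = 2
  x1 = 0, x2 = 3: L1 = 3
x* = (2, 0)
||x*||_1 = 2.

2


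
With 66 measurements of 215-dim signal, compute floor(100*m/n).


100*m/n = 100*66/215 ≈ 30.6977.
floor = 30.

30


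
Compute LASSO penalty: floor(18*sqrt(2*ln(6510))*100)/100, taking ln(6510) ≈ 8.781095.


ln(6510) ≈ 8.781095.
2*ln(n) ≈ 17.56219.
sqrt(2*ln(n)) ≈ sqrt(17.56219) ≈ 4.190727.
lambda ≈ 18*4.190727 = 75.433086.
floor(lambda*100)/100 = 75.43.

75.43


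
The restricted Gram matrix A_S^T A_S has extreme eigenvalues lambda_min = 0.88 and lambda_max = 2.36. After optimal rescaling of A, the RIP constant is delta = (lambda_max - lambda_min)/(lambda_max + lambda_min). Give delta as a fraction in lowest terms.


lambda_max - lambda_min = 2.36 - 0.88 = 1.48.
lambda_max + lambda_min = 2.36 + 0.88 = 3.24.
delta = 1.48/3.24 = 148/324 = 37/81.

37/81


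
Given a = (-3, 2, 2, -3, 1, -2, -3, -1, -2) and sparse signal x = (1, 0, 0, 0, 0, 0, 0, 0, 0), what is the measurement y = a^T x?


Non-zero terms: ['-3*1']
Products: [-3]
y = sum = -3.

-3


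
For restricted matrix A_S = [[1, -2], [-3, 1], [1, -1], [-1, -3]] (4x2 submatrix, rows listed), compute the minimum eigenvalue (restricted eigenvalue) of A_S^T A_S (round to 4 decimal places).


A_S^T A_S = [[12, -3], [-3, 15]].
trace = 27.
det = 171.
disc = trace^2 - 4*det = 729 - 4*171 = 45.
sqrt(45) ≈ 6.708204.
lam_min = (27 - sqrt(45))/2 ≈ (27 - 6.708204)/2 = 10.145898 ≈ 10.1459.

10.1459


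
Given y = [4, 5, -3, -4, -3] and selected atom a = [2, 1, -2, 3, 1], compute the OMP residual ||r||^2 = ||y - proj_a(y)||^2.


a^T a = 19.
a^T y = 4.
coeff = 4/19 = 4/19.
||r||^2 = 1409/19.

1409/19


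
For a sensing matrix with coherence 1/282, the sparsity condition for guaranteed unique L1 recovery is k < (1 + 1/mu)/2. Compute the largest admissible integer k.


1/mu = 282.
1 + 1/mu = 283.
(1 + 1/mu)/2 = 141.5 is not an integer, so k_max = floor(141.5) = 141.

141


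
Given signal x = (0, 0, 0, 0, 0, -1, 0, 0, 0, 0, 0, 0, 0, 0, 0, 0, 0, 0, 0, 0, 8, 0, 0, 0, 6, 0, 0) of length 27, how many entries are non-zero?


Non-zero positions: [5, 20, 24].
Sparsity = 3.

3


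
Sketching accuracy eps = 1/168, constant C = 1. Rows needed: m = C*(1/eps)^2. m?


1/eps = 168.
(1/eps)^2 = 28224.
m = 1*28224 = 28224.

28224


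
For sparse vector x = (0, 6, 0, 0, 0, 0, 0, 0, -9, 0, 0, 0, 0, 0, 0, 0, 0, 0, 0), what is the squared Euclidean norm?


Non-zero entries: [(1, 6), (8, -9)]
Squares: [36, 81]
||x||_2^2 = sum = 117.

117


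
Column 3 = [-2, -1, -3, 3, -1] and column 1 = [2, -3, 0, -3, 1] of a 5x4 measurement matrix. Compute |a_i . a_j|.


Inner product: -2*2 + -1*-3 + -3*0 + 3*-3 + -1*1
Products: [-4, 3, 0, -9, -1]
Sum = -11.
|dot| = 11.

11


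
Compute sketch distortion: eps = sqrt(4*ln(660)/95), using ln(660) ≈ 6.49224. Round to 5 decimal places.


ln(660) ≈ 6.49224.
4*ln(N)/m ≈ 4*6.49224/95 ≈ 0.27335747.
eps = sqrt(0.27335747) ≈ 0.522836 ≈ 0.52284.

0.52284


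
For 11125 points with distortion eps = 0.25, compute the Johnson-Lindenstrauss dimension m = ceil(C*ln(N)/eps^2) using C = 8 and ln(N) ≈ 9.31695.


ln(11125) ≈ 9.31695.
eps^2 = 0.25^2 = 0.0625.
C*ln(N)/eps^2 ≈ 8*9.31695/0.0625 ≈ 1192.5696.
m = ceil(1192.5696) = 1193.

1193
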